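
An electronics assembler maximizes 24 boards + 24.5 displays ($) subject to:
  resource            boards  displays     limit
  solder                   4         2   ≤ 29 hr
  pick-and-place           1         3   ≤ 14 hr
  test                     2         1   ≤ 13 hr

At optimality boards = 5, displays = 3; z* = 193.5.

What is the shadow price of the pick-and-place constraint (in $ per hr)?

Binding: pick-and-place and test. Non-binding: solder (3 unused).
By complementary slackness, y = 0 for the non-binding constraint.
From A_Bᵀ y = c: 1·y_pick-and-place + 2·y_test = 24; 3·y_pick-and-place + 1·y_test = 24.5.
Solving: y_pick-and-place = 5, y_test = 9.5.
Shadow price of pick-and-place = 5.

5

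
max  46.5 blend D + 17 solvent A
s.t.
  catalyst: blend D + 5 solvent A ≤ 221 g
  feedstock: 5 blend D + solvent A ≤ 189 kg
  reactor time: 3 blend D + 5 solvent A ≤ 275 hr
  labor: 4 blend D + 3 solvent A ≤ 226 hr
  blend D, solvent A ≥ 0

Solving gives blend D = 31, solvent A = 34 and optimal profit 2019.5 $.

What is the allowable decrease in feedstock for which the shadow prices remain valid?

12

Binding constraints: feedstock, labor. The basis is B = [[5,1],[4,3]] with det 11.
Per unit decrease in feedstock, x* moves by d = (-0.2727, 0.3636).
The basis stays optimal until reactor time becomes binding; allowable decrease = 12 kg.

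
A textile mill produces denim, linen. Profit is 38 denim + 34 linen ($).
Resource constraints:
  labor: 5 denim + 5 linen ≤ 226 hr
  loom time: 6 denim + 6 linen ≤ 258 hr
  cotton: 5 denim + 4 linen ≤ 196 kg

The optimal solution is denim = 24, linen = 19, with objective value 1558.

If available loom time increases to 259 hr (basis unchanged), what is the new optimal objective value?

At the optimum: labor uses 215 of 226 (slack = 11); loom time uses 258 of 258 (binding); cotton uses 196 of 196 (binding).
By complementary slackness, y = 0 for the non-binding constraint.
Dual feasibility on the basic columns requires 6·y_loom time + 5·y_cotton = 38, 6·y_loom time + 4·y_cotton = 34.
This yields shadow prices y_loom time = 3, y_cotton = 4.
Δz = y_loom time·Δb = 3 × (1) = 3, so new z* = 1558 + 3 = 1561.

1561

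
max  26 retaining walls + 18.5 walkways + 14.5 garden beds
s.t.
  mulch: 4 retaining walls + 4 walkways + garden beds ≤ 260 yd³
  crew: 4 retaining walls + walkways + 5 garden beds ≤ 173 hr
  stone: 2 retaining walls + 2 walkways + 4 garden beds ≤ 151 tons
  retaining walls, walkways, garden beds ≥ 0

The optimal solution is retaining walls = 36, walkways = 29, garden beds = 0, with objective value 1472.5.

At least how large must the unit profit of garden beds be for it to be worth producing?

At the optimum: mulch uses 260 of 260 (binding); crew uses 173 of 173 (binding); stone uses 130 of 151 (slack = 21).
Slack constraints have shadow price 0 (complementary slackness).
Dual feasibility on the basic columns requires 4·y_mulch + 4·y_crew = 26, 4·y_mulch + 1·y_crew = 18.5.
This yields shadow prices y_mulch = 4, y_crew = 2.5.
garden beds enters the basis when its profit ≥ yᵀa₃ = 4·1 + 2.5·5 = 16.5.

16.5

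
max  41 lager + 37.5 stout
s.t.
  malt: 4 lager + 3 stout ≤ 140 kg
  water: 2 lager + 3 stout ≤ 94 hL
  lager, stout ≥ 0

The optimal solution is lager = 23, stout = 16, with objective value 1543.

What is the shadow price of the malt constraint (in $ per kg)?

Check each constraint at x*: malt 140/140 (tight); water 94/94 (tight).
The binding rows give the dual system: 4·y_malt + 2·y_water = 41 and 3·y_malt + 3·y_water = 37.5.
→ y_malt = 8 and y_water = 4.5.
Shadow price of malt = 8.

8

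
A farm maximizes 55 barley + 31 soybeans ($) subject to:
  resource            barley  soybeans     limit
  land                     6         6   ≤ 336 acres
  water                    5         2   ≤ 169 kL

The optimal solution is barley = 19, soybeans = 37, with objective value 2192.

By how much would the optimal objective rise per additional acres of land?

2.5

Check each constraint at x*: land 336/336 (tight); water 169/169 (tight).
The binding rows give the dual system: 6·y_land + 5·y_water = 55 and 6·y_land + 2·y_water = 31.
Solving: y_land = 2.5, y_water = 8.
Shadow price of land = 2.5.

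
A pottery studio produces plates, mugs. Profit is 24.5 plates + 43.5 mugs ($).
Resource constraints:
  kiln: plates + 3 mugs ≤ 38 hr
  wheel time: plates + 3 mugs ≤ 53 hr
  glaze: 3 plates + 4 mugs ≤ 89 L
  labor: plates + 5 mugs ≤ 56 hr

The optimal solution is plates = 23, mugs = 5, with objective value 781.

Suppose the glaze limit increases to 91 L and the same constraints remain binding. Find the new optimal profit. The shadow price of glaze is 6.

793

Δb = 2, so new z* = 781 + (6)·(2) = 781 + 12 = 793.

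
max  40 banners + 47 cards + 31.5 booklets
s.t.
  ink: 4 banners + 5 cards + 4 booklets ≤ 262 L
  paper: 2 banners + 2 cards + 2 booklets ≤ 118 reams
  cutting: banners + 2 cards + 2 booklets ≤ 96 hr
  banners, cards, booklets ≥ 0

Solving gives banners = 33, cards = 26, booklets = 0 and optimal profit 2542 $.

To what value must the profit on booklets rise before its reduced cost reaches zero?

At the optimum: ink uses 262 of 262 (binding); paper uses 118 of 118 (binding); cutting uses 85 of 96 (slack = 11).
By complementary slackness, y = 0 for the non-binding constraint.
The binding rows give the dual system: 4·y_ink + 2·y_paper = 40 and 5·y_ink + 2·y_paper = 47.
→ y_ink = 7 and y_paper = 6.
booklets enters the basis when its profit ≥ yᵀa₃ = 7·4 + 6·2 = 40.

40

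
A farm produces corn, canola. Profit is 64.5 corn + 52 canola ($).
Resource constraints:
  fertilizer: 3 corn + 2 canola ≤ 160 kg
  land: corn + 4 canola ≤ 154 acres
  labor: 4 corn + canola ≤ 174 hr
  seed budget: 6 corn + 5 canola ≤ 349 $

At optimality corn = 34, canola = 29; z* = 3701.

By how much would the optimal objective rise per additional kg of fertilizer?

Check each constraint at x*: fertilizer 160/160 (tight); land 150/154 (slack 4); labor 165/174 (slack 9); seed budget 349/349 (tight).
By complementary slackness, y = 0 for the non-binding constraints.
Dual feasibility on the basic columns requires 3·y_fertilizer + 6·y_seed budget = 64.5, 2·y_fertilizer + 5·y_seed budget = 52.
This yields shadow prices y_fertilizer = 3.5, y_seed budget = 9.
Shadow price of fertilizer = 3.5.

3.5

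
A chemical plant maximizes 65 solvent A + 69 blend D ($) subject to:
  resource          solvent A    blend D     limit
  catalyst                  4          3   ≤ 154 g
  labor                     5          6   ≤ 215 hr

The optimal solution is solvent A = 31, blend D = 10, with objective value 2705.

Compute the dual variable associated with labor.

9

Both catalyst and labor are binding at x*.
Dual feasibility on the basic columns requires 4·y_catalyst + 5·y_labor = 65, 3·y_catalyst + 6·y_labor = 69.
Solving: y_catalyst = 5, y_labor = 9.
Shadow price of labor = 9.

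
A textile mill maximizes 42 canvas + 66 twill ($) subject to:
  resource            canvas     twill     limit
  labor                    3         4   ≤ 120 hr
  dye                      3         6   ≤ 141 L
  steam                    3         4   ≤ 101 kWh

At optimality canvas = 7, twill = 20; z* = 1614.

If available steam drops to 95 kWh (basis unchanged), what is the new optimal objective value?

Check each constraint at x*: labor 101/120 (slack 19); dye 141/141 (tight); steam 101/101 (tight).
Since labor is not tight, its dual is 0.
From A_Bᵀ y = c: 3·y_dye + 3·y_steam = 42; 6·y_dye + 4·y_steam = 66.
This yields shadow prices y_dye = 5, y_steam = 9.
Δz = y_steam·Δb = 9 × (-6) = -54, so new z* = 1614 − 54 = 1560.

1560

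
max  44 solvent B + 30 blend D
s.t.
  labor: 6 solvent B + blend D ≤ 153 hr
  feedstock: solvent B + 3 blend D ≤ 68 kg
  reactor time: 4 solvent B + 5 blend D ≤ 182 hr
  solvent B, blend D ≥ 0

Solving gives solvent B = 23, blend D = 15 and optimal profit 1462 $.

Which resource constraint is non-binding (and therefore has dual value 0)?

labor: 153/153 (binding)
feedstock: 68/68 (binding)
reactor time: 167/182 (slack 15)
By complementary slackness, a constraint with positive slack has shadow price 0 → reactor time.

reactor time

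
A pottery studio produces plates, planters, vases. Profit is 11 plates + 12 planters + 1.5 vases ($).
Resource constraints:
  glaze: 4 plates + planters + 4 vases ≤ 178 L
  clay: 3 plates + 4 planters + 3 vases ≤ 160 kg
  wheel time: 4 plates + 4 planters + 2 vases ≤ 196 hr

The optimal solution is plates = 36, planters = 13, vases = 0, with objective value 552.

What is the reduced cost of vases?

-5.5

Check each constraint at x*: glaze 157/178 (slack 21); clay 160/160 (tight); wheel time 196/196 (tight).
By complementary slackness, y = 0 for the non-binding constraint.
From A_Bᵀ y = c: 3·y_clay + 4·y_wheel time = 11; 4·y_clay + 4·y_wheel time = 12.
Solving: y_clay = 1, y_wheel time = 2.
Reduced cost of vases: c₃ − yᵀa₃ = 1.5 − (1·3 + 2·2) = 1.5 − 7 = -5.5.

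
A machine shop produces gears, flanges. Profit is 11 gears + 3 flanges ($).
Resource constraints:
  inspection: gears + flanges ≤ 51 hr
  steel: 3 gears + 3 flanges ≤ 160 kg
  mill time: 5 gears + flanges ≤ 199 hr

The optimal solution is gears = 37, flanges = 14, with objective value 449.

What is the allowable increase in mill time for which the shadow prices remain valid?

Binding constraints: inspection, mill time. The basis is B = [[1,1],[5,1]] with det -4.
Per unit increase in mill time, x* moves by d = (0.25, -0.25).
The basis stays optimal until flanges reaches 0; allowable increase = 56 hr.

56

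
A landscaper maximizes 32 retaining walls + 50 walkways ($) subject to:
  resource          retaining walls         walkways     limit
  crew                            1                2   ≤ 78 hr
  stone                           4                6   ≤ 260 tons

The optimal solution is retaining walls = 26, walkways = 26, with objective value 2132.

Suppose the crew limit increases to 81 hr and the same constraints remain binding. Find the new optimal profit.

2144

Both crew and stone are binding at x*.
From A_Bᵀ y = c: 1·y_crew + 4·y_stone = 32; 2·y_crew + 6·y_stone = 50.
Solving: y_crew = 4, y_stone = 7.
Δz = y_crew·Δb = 4 × (3) = 12, so new z* = 2132 + 12 = 2144.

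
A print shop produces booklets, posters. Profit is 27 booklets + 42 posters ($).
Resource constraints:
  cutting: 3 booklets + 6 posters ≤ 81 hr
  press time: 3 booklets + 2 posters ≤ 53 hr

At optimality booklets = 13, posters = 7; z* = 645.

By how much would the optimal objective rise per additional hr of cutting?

At the optimum: cutting uses 81 of 81 (binding); press time uses 53 of 53 (binding).
Dual feasibility on the basic columns requires 3·y_cutting + 3·y_press time = 27, 6·y_cutting + 2·y_press time = 42.
→ y_cutting = 6 and y_press time = 3.
Shadow price of cutting = 6.

6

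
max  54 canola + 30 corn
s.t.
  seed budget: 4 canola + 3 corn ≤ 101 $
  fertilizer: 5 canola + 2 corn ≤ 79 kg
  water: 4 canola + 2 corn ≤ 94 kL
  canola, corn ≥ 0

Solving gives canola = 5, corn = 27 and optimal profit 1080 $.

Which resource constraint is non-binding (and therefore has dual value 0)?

water

seed budget: 101/101 (binding)
fertilizer: 79/79 (binding)
water: 74/94 (slack 20)
By complementary slackness, a constraint with positive slack has shadow price 0 → water.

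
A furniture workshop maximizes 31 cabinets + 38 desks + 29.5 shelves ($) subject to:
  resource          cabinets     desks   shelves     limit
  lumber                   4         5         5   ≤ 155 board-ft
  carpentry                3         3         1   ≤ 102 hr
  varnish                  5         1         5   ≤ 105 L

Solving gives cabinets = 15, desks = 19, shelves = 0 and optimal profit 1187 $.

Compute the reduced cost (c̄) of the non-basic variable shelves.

Check each constraint at x*: lumber 155/155 (tight); carpentry 102/102 (tight); varnish 94/105 (slack 11).
Slack constraints have shadow price 0 (complementary slackness).
Dual feasibility on the basic columns requires 4·y_lumber + 3·y_carpentry = 31, 5·y_lumber + 3·y_carpentry = 38.
Solving: y_lumber = 7, y_carpentry = 1.
Reduced cost of shelves: c₃ − yᵀa₃ = 29.5 − (7·5 + 1·1) = 29.5 − 36 = -6.5.

-6.5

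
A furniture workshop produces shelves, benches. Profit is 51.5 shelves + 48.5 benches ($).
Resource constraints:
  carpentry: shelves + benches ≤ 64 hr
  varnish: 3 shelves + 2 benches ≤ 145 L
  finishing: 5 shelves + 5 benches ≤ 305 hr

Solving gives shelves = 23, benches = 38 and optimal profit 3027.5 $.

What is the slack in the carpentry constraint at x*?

carpentry used = 1·23 + 1·38 = 61; slack = 64 − 61 = 3.

3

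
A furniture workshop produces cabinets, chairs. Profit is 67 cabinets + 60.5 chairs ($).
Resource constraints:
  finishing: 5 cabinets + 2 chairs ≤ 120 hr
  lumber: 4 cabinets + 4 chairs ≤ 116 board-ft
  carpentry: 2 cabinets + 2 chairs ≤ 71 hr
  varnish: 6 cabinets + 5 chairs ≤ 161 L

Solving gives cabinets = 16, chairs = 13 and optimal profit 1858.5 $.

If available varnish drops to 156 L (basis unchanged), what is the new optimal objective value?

Binding: lumber and varnish. Non-binding: finishing (14 unused), carpentry (13 unused).
By complementary slackness, y = 0 for the non-binding constraints.
Dual feasibility on the basic columns requires 4·y_lumber + 6·y_varnish = 67, 4·y_lumber + 5·y_varnish = 60.5.
→ y_lumber = 7 and y_varnish = 6.5.
Δz = y_varnish·Δb = 6.5 × (-5) = -32.5, so new z* = 1858.5 − 32.5 = 1826.

1826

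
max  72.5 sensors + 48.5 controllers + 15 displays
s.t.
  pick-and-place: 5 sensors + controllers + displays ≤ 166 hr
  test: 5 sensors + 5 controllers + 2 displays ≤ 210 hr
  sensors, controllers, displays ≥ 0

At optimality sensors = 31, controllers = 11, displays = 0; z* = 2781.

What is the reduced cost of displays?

-8

Both pick-and-place and test are binding at x*.
The binding rows give the dual system: 5·y_pick-and-place + 5·y_test = 72.5 and 1·y_pick-and-place + 5·y_test = 48.5.
Solving: y_pick-and-place = 6, y_test = 8.5.
Reduced cost of displays: c₃ − yᵀa₃ = 15 − (6·1 + 8.5·2) = 15 − 23 = -8.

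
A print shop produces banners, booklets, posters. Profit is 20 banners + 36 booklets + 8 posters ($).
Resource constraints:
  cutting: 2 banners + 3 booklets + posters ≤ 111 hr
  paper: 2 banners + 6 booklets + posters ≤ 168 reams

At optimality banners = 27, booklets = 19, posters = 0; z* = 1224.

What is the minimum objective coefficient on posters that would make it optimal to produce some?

Both cutting and paper are binding at x*.
Dual feasibility on the basic columns requires 2·y_cutting + 2·y_paper = 20, 3·y_cutting + 6·y_paper = 36.
Solving: y_cutting = 8, y_paper = 2.
posters enters the basis when its profit ≥ yᵀa₃ = 8·1 + 2·1 = 10.

10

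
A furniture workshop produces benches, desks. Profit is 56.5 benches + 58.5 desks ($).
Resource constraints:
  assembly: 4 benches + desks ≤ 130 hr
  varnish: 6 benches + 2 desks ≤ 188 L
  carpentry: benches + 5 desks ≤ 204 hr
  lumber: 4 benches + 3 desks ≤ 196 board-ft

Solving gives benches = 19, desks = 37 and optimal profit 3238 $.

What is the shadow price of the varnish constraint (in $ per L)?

8

Check each constraint at x*: assembly 113/130 (slack 17); varnish 188/188 (tight); carpentry 204/204 (tight); lumber 187/196 (slack 9).
Since assembly, lumber are not tight, their duals are 0.
Dual feasibility on the basic columns requires 6·y_varnish + 1·y_carpentry = 56.5, 2·y_varnish + 5·y_carpentry = 58.5.
This yields shadow prices y_varnish = 8, y_carpentry = 8.5.
Shadow price of varnish = 8.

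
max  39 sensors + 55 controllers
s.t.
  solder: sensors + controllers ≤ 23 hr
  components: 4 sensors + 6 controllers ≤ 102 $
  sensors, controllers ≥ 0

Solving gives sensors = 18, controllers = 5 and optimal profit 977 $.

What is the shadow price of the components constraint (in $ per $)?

Both solder and components are binding at x*.
Dual feasibility on the basic columns requires 1·y_solder + 4·y_components = 39, 1·y_solder + 6·y_components = 55.
This yields shadow prices y_solder = 7, y_components = 8.
Shadow price of components = 8.

8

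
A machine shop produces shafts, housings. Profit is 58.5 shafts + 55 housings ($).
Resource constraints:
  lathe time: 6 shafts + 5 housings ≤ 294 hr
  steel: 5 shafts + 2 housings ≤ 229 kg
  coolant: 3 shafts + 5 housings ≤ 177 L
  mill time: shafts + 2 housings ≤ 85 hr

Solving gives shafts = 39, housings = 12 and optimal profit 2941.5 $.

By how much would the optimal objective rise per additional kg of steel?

Check each constraint at x*: lathe time 294/294 (tight); steel 219/229 (slack 10); coolant 177/177 (tight); mill time 63/85 (slack 22).
Since steel, mill time are not tight, their duals are 0.
From A_Bᵀ y = c: 6·y_lathe time + 3·y_coolant = 58.5; 5·y_lathe time + 5·y_coolant = 55.
Solving: y_lathe time = 8.5, y_coolant = 2.5.
Shadow price of steel = 0.

0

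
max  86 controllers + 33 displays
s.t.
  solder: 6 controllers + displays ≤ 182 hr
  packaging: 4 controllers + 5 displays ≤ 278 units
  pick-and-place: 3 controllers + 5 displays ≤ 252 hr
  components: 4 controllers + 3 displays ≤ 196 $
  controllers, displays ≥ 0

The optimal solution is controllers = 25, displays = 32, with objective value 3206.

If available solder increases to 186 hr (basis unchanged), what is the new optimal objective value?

3242

Binding: solder and components. Non-binding: packaging (18 unused), pick-and-place (17 unused).
By complementary slackness, y = 0 for the non-binding constraints.
From A_Bᵀ y = c: 6·y_solder + 4·y_components = 86; 1·y_solder + 3·y_components = 33.
This yields shadow prices y_solder = 9, y_components = 8.
Δz = y_solder·Δb = 9 × (4) = 36, so new z* = 3206 + 36 = 3242.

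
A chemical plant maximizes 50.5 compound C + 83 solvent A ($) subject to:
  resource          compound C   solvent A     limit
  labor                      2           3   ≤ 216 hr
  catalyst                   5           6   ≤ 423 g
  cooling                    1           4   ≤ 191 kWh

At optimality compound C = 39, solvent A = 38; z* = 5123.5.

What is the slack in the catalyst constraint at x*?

0

catalyst used = 5·39 + 6·38 = 423; slack = 423 − 423 = 0.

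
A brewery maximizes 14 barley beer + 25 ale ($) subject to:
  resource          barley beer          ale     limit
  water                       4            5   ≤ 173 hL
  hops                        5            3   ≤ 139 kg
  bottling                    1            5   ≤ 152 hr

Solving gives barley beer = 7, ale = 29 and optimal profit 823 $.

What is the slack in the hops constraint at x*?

hops used = 5·7 + 3·29 = 122; slack = 139 − 122 = 17.

17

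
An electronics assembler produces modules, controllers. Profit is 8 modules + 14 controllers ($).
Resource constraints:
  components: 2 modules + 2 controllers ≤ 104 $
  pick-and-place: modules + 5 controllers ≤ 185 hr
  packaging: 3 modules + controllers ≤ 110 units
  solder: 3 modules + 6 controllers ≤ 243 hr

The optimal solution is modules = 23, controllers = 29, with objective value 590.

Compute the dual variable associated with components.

1

Binding: components and solder. Non-binding: pick-and-place (17 unused), packaging (12 unused).
Since pick-and-place, packaging are not tight, their duals are 0.
Dual feasibility on the basic columns requires 2·y_components + 3·y_solder = 8, 2·y_components + 6·y_solder = 14.
→ y_components = 1 and y_solder = 2.
Shadow price of components = 1.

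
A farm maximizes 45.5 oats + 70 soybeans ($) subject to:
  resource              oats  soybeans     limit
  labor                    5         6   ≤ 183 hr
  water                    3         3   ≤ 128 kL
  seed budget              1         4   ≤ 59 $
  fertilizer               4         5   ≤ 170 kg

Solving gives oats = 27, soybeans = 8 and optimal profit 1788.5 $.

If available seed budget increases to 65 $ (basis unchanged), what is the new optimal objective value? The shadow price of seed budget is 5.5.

1821.5

Δb = 6, so new z* = 1788.5 + (5.5)·(6) = 1788.5 + 33 = 1821.5.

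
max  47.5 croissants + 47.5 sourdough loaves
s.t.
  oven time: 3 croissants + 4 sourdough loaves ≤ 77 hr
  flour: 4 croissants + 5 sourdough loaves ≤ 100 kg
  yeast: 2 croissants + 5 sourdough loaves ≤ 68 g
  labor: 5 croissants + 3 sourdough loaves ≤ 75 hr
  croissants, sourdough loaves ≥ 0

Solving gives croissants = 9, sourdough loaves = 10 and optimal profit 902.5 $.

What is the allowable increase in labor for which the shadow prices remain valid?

26.6

Binding constraints: yeast, labor. The basis is B = [[2,5],[5,3]] with det -19.
Per unit increase in labor, x* moves by d = (0.2632, -0.1053).
The basis stays optimal until flour becomes binding; allowable increase = 26.6 hr.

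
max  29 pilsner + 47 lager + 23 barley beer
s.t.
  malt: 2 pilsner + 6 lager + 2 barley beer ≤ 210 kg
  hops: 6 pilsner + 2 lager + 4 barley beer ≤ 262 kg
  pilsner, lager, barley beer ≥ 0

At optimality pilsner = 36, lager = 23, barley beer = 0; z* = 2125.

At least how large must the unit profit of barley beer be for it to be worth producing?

24

Both malt and hops are binding at x*.
From A_Bᵀ y = c: 2·y_malt + 6·y_hops = 29; 6·y_malt + 2·y_hops = 47.
This yields shadow prices y_malt = 7, y_hops = 2.5.
barley beer enters the basis when its profit ≥ yᵀa₃ = 7·2 + 2.5·4 = 24.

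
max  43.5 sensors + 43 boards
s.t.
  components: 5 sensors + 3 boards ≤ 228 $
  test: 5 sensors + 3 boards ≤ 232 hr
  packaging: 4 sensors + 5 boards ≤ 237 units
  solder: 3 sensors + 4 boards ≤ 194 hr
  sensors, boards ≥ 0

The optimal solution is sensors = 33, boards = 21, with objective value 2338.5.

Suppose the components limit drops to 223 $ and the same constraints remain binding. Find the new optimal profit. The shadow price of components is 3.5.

2321

Δb = -5, so new z* = 2338.5 + (3.5)·(-5) = 2338.5 − 17.5 = 2321.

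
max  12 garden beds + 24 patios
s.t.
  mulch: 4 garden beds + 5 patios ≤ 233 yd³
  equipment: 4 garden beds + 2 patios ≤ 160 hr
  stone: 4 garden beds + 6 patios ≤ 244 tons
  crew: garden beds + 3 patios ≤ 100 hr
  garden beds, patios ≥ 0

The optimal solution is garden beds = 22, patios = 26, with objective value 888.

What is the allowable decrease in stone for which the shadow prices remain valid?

Binding constraints: stone, crew. The basis is B = [[4,6],[1,3]] with det 6.
Per unit decrease in stone, x* moves by d = (-0.5, 0.1667).
The basis stays optimal until garden beds reaches 0; allowable decrease = 44 tons.

44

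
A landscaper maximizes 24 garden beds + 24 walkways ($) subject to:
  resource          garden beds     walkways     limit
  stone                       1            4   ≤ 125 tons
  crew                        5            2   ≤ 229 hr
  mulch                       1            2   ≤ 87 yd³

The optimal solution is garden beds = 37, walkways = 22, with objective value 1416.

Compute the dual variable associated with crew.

Binding: stone and crew. Non-binding: mulch (6 unused).
Slack constraints have shadow price 0 (complementary slackness).
Dual feasibility on the basic columns requires 1·y_stone + 5·y_crew = 24, 4·y_stone + 2·y_crew = 24.
→ y_stone = 4 and y_crew = 4.
Shadow price of crew = 4.

4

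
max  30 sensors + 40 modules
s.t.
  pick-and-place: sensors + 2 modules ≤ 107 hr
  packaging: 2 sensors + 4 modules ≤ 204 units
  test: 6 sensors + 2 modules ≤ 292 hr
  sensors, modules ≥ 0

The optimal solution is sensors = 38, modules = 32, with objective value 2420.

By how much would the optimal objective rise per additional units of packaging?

At the optimum: pick-and-place uses 102 of 107 (slack = 5); packaging uses 204 of 204 (binding); test uses 292 of 292 (binding).
Since pick-and-place is not tight, its dual is 0.
The binding rows give the dual system: 2·y_packaging + 6·y_test = 30 and 4·y_packaging + 2·y_test = 40.
Solving: y_packaging = 9, y_test = 2.
Shadow price of packaging = 9.

9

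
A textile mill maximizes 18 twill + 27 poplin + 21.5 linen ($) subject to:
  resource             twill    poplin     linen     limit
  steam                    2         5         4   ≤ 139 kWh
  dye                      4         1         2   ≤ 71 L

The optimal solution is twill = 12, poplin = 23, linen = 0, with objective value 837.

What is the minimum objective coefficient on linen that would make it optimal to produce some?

Both steam and dye are binding at x*.
From A_Bᵀ y = c: 2·y_steam + 4·y_dye = 18; 5·y_steam + 1·y_dye = 27.
Solving: y_steam = 5, y_dye = 2.
linen enters the basis when its profit ≥ yᵀa₃ = 5·4 + 2·2 = 24.

24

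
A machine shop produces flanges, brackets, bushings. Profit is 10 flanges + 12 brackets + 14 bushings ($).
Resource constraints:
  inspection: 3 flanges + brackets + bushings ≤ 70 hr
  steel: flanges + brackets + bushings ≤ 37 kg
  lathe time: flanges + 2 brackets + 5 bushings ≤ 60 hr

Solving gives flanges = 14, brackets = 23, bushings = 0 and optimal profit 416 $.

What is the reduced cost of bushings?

-4

At the optimum: inspection uses 65 of 70 (slack = 5); steel uses 37 of 37 (binding); lathe time uses 60 of 60 (binding).
Since inspection is not tight, its dual is 0.
Dual feasibility on the basic columns requires 1·y_steel + 1·y_lathe time = 10, 1·y_steel + 2·y_lathe time = 12.
Solving: y_steel = 8, y_lathe time = 2.
Reduced cost of bushings: c₃ − yᵀa₃ = 14 − (8·1 + 2·5) = 14 − 18 = -4.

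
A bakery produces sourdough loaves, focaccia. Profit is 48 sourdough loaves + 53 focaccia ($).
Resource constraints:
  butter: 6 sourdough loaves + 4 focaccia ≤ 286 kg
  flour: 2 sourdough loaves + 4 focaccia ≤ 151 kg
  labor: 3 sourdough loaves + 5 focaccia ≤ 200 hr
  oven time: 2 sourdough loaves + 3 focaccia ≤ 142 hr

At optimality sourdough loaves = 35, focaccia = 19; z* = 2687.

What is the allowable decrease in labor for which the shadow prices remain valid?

57

Binding constraints: butter, labor. The basis is B = [[6,4],[3,5]] with det 18.
Per unit decrease in labor, x* moves by d = (0.2222, -0.3333).
The basis stays optimal until focaccia reaches 0; allowable decrease = 57 hr.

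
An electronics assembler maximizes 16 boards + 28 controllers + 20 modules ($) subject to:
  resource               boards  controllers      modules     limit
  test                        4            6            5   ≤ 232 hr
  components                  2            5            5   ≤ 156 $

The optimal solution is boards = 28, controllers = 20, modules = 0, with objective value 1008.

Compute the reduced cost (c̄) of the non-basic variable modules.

-5

Both test and components are binding at x*.
Dual feasibility on the basic columns requires 4·y_test + 2·y_components = 16, 6·y_test + 5·y_components = 28.
→ y_test = 3 and y_components = 2.
Reduced cost of modules: c₃ − yᵀa₃ = 20 − (3·5 + 2·5) = 20 − 25 = -5.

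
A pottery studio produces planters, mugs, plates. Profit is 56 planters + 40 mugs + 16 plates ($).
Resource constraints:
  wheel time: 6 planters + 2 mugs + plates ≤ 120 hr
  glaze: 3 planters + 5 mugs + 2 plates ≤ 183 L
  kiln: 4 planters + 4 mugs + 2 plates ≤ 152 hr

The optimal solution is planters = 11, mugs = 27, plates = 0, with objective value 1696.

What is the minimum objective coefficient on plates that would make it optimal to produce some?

20

Binding: wheel time and kiln. Non-binding: glaze (15 unused).
Slack constraints have shadow price 0 (complementary slackness).
Dual feasibility on the basic columns requires 6·y_wheel time + 4·y_kiln = 56, 2·y_wheel time + 4·y_kiln = 40.
Solving: y_wheel time = 4, y_kiln = 8.
plates enters the basis when its profit ≥ yᵀa₃ = 4·1 + 8·2 = 20.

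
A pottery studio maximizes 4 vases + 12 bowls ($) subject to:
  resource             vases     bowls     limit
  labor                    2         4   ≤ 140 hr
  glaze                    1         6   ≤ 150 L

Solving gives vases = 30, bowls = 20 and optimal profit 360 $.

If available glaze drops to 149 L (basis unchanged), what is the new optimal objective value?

359

At the optimum: labor uses 140 of 140 (binding); glaze uses 150 of 150 (binding).
From A_Bᵀ y = c: 2·y_labor + 1·y_glaze = 4; 4·y_labor + 6·y_glaze = 12.
→ y_labor = 1.5 and y_glaze = 1.
Δz = y_glaze·Δb = 1 × (-1) = -1, so new z* = 360 − 1 = 359.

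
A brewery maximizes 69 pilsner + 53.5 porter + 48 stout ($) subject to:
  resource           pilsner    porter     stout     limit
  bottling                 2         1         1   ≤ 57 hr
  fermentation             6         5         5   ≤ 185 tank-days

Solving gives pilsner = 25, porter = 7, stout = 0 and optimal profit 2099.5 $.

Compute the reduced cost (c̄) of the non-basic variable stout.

-5.5

At the optimum: bottling uses 57 of 57 (binding); fermentation uses 185 of 185 (binding).
The binding rows give the dual system: 2·y_bottling + 6·y_fermentation = 69 and 1·y_bottling + 5·y_fermentation = 53.5.
→ y_bottling = 6 and y_fermentation = 9.5.
Reduced cost of stout: c₃ − yᵀa₃ = 48 − (6·1 + 9.5·5) = 48 − 53.5 = -5.5.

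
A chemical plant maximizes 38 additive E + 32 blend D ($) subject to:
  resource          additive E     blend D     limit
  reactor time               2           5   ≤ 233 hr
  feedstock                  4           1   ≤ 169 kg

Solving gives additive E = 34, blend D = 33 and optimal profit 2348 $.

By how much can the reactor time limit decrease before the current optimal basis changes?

148.5

Binding constraints: reactor time, feedstock. The basis is B = [[2,5],[4,1]] with det -18.
Per unit decrease in reactor time, x* moves by d = (0.0556, -0.2222).
The basis stays optimal until blend D reaches 0; allowable decrease = 148.5 hr.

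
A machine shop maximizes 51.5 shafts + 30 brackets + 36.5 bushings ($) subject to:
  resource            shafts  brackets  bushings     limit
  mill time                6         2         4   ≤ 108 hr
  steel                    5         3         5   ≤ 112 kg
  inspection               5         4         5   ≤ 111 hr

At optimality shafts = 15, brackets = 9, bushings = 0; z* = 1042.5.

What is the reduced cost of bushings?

At the optimum: mill time uses 108 of 108 (binding); steel uses 102 of 112 (slack = 10); inspection uses 111 of 111 (binding).
By complementary slackness, y = 0 for the non-binding constraint.
Dual feasibility on the basic columns requires 6·y_mill time + 5·y_inspection = 51.5, 2·y_mill time + 4·y_inspection = 30.
→ y_mill time = 4 and y_inspection = 5.5.
Reduced cost of bushings: c₃ − yᵀa₃ = 36.5 − (4·4 + 5.5·5) = 36.5 − 43.5 = -7.

-7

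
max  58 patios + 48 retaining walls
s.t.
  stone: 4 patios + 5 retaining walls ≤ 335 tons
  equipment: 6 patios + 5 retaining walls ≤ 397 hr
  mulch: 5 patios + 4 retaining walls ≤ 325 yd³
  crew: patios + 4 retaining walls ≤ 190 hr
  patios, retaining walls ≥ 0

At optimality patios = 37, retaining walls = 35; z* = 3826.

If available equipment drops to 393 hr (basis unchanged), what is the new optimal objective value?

Check each constraint at x*: stone 323/335 (slack 12); equipment 397/397 (tight); mulch 325/325 (tight); crew 177/190 (slack 13).
By complementary slackness, y = 0 for the non-binding constraints.
Dual feasibility on the basic columns requires 6·y_equipment + 5·y_mulch = 58, 5·y_equipment + 4·y_mulch = 48.
→ y_equipment = 8 and y_mulch = 2.
Δz = y_equipment·Δb = 8 × (-4) = -32, so new z* = 3826 − 32 = 3794.

3794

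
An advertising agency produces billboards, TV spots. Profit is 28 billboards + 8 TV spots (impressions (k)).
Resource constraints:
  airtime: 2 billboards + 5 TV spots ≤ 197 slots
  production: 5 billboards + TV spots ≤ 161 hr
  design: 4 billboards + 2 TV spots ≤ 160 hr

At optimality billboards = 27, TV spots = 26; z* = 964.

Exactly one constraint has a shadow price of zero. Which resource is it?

airtime: 184/197 (slack 13)
production: 161/161 (binding)
design: 160/160 (binding)
By complementary slackness, a constraint with positive slack has shadow price 0 → airtime.

airtime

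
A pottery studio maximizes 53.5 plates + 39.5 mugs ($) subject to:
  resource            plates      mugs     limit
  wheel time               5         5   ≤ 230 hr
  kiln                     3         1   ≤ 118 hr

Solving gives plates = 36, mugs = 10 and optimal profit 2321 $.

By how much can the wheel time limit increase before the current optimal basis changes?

Binding constraints: wheel time, kiln. The basis is B = [[5,5],[3,1]] with det -10.
Per unit increase in wheel time, x* moves by d = (-0.1, 0.3).
The basis stays optimal until plates reaches 0; allowable increase = 360 hr.

360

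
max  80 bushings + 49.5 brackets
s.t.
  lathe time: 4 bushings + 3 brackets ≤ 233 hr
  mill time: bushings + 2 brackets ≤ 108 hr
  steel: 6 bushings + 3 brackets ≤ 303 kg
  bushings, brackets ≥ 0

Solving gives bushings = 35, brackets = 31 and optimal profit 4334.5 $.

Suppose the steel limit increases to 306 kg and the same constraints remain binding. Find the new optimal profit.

4355.5

Check each constraint at x*: lathe time 233/233 (tight); mill time 97/108 (slack 11); steel 303/303 (tight).
Since mill time is not tight, its dual is 0.
Dual feasibility on the basic columns requires 4·y_lathe time + 6·y_steel = 80, 3·y_lathe time + 3·y_steel = 49.5.
→ y_lathe time = 9.5 and y_steel = 7.
Δz = y_steel·Δb = 7 × (3) = 21, so new z* = 4334.5 + 21 = 4355.5.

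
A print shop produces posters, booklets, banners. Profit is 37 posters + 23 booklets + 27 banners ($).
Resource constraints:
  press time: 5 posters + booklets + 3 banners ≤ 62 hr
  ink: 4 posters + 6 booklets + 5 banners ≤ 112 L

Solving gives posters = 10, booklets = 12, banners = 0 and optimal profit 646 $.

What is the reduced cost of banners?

-3

Check each constraint at x*: press time 62/62 (tight); ink 112/112 (tight).
The binding rows give the dual system: 5·y_press time + 4·y_ink = 37 and 1·y_press time + 6·y_ink = 23.
This yields shadow prices y_press time = 5, y_ink = 3.
Reduced cost of banners: c₃ − yᵀa₃ = 27 − (5·3 + 3·5) = 27 − 30 = -3.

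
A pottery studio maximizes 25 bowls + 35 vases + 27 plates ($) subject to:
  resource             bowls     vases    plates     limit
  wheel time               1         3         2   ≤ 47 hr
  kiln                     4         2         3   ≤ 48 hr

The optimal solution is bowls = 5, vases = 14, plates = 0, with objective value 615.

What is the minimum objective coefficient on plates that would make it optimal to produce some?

Both wheel time and kiln are binding at x*.
From A_Bᵀ y = c: 1·y_wheel time + 4·y_kiln = 25; 3·y_wheel time + 2·y_kiln = 35.
Solving: y_wheel time = 9, y_kiln = 4.
plates enters the basis when its profit ≥ yᵀa₃ = 9·2 + 4·3 = 30.

30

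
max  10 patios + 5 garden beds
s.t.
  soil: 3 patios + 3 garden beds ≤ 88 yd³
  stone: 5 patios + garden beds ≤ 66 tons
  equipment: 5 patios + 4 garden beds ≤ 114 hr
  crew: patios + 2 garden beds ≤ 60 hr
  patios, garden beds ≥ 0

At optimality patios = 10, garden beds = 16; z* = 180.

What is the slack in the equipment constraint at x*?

equipment used = 5·10 + 4·16 = 114; slack = 114 − 114 = 0.

0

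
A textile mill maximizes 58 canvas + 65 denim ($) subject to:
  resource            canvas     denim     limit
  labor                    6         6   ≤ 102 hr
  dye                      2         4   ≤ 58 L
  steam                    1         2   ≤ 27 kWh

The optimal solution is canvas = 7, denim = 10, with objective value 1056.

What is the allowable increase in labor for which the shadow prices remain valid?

Binding constraints: labor, steam. The basis is B = [[6,6],[1,2]] with det 6.
Per unit increase in labor, x* moves by d = (0.3333, -0.1667).
The basis stays optimal until denim reaches 0; allowable increase = 60 hr.

60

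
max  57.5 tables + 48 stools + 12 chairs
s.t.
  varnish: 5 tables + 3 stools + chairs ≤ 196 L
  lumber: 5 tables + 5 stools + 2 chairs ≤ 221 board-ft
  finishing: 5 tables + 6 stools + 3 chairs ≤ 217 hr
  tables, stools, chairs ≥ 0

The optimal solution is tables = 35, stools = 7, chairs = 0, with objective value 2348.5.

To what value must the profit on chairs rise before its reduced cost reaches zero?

At the optimum: varnish uses 196 of 196 (binding); lumber uses 210 of 221 (slack = 11); finishing uses 217 of 217 (binding).
By complementary slackness, y = 0 for the non-binding constraint.
From A_Bᵀ y = c: 5·y_varnish + 5·y_finishing = 57.5; 3·y_varnish + 6·y_finishing = 48.
This yields shadow prices y_varnish = 7, y_finishing = 4.5.
chairs enters the basis when its profit ≥ yᵀa₃ = 7·1 + 4.5·3 = 20.5.

20.5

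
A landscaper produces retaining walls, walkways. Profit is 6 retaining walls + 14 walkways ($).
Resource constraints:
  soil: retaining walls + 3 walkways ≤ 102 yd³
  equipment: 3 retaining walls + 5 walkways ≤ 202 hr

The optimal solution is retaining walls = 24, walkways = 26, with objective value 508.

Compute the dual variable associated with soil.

3

Both soil and equipment are binding at x*.
Dual feasibility on the basic columns requires 1·y_soil + 3·y_equipment = 6, 3·y_soil + 5·y_equipment = 14.
This yields shadow prices y_soil = 3, y_equipment = 1.
Shadow price of soil = 3.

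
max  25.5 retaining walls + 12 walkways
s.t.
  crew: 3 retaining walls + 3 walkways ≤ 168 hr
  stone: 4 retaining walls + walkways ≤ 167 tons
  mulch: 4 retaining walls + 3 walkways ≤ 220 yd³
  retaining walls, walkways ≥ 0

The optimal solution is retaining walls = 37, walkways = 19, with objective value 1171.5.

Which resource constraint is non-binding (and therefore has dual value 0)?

mulch

crew: 168/168 (binding)
stone: 167/167 (binding)
mulch: 205/220 (slack 15)
By complementary slackness, a constraint with positive slack has shadow price 0 → mulch.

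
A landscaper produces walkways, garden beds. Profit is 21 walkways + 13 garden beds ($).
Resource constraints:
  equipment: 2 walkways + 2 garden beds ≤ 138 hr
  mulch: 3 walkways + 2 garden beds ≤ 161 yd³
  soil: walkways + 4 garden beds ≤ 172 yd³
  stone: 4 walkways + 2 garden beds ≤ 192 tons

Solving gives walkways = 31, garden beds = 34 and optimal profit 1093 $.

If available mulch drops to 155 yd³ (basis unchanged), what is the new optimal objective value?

1063

Check each constraint at x*: equipment 130/138 (slack 8); mulch 161/161 (tight); soil 167/172 (slack 5); stone 192/192 (tight).
Since equipment, soil are not tight, their duals are 0.
The binding rows give the dual system: 3·y_mulch + 4·y_stone = 21 and 2·y_mulch + 2·y_stone = 13.
Solving: y_mulch = 5, y_stone = 1.5.
Δz = y_mulch·Δb = 5 × (-6) = -30, so new z* = 1093 − 30 = 1063.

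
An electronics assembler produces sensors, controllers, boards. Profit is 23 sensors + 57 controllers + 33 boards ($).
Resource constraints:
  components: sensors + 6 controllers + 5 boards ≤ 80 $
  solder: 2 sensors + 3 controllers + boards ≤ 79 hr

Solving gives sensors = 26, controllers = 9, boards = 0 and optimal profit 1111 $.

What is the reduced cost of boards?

-1

Check each constraint at x*: components 80/80 (tight); solder 79/79 (tight).
The binding rows give the dual system: 1·y_components + 2·y_solder = 23 and 6·y_components + 3·y_solder = 57.
→ y_components = 5 and y_solder = 9.
Reduced cost of boards: c₃ − yᵀa₃ = 33 − (5·5 + 9·1) = 33 − 34 = -1.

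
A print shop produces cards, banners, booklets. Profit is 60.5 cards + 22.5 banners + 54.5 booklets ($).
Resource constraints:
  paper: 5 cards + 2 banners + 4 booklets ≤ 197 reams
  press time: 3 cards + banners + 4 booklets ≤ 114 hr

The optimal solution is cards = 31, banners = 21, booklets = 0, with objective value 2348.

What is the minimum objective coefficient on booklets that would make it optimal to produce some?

At the optimum: paper uses 197 of 197 (binding); press time uses 114 of 114 (binding).
From A_Bᵀ y = c: 5·y_paper + 3·y_press time = 60.5; 2·y_paper + 1·y_press time = 22.5.
Solving: y_paper = 7, y_press time = 8.5.
booklets enters the basis when its profit ≥ yᵀa₃ = 7·4 + 8.5·4 = 62.

62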